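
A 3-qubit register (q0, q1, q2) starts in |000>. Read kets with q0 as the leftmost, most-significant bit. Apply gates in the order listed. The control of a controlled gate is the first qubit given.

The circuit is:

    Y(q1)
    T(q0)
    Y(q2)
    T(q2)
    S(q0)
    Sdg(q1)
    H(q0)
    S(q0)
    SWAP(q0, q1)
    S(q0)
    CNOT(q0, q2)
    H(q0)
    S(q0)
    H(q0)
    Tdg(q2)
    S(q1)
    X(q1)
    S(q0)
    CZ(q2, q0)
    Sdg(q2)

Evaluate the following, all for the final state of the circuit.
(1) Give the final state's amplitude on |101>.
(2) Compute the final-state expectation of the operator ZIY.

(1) |101> carries amplitude 0 in the final state.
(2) The expectation value of ZIY is 0.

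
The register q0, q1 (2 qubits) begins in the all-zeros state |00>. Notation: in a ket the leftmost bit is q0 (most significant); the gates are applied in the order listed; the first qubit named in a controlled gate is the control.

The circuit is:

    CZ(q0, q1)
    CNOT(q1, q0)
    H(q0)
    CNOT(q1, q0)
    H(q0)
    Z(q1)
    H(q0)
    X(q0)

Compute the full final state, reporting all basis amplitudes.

The resulting statevector has amplitude sqrt(2)/2 on |00>, 0 on |01>, sqrt(2)/2 on |10>, 0 on |11>.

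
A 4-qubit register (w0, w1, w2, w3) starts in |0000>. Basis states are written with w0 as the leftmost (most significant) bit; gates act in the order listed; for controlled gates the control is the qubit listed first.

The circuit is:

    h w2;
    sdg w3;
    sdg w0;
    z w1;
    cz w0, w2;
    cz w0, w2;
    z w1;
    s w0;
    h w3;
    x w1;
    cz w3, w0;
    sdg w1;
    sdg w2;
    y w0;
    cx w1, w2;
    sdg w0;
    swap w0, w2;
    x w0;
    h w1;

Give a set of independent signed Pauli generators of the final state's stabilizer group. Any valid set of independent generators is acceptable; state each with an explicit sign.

One valid set of independent stabilizer generators is -YIII, -IXII, +IIIX, -IIZI (any independent generating set of the same group is equally correct). Key observation: the block from step 3 through step 8 cancels to the identity and can be dropped.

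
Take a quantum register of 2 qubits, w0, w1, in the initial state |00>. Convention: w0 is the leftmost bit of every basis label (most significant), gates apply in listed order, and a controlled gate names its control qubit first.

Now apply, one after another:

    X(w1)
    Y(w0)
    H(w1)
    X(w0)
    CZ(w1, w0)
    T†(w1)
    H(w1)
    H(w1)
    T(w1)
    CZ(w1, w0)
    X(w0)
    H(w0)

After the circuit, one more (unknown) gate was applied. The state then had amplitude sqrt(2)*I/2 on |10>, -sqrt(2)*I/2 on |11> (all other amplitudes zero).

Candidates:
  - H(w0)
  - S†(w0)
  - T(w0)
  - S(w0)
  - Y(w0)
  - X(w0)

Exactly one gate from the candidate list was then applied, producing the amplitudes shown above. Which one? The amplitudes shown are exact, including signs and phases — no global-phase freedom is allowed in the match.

It was H(w0) that produced the state shown. Key observation: gates 4-11 undo each other exactly, leaving only the rest of the circuit to track.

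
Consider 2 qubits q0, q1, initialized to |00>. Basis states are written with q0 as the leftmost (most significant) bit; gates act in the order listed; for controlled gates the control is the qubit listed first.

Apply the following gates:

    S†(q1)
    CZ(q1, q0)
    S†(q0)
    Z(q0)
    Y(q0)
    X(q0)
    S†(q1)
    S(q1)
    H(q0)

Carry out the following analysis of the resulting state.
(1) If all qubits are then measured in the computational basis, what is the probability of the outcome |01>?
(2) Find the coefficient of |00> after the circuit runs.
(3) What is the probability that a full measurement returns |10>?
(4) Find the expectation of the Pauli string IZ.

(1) A full measurement returns |01> with probability 0.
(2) The amplitude on |00> is sqrt(2)*I/2.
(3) A full measurement returns |10> with probability 1/2.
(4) The expectation value of IZ is 1.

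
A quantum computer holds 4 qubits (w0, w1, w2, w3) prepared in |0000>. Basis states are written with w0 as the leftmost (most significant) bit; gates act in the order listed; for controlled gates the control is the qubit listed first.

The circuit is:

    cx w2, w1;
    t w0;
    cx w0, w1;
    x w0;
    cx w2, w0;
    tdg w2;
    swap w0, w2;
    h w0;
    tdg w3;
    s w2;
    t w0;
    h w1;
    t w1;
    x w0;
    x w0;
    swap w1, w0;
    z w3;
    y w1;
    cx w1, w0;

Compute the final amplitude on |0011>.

|0011> carries amplitude 0 in the final state.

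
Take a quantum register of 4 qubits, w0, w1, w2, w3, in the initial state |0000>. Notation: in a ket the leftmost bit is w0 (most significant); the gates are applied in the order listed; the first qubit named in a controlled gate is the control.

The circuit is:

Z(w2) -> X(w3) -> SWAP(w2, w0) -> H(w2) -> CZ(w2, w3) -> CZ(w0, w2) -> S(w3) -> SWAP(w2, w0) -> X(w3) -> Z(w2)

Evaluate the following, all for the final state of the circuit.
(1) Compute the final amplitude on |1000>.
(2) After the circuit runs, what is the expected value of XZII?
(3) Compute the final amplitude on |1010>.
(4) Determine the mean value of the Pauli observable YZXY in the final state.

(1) The final state's coefficient on |1000> equals -sqrt(2)*I/2.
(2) The observable XZII averages to -1.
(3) The amplitude on |1010> is 0.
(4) In the final state, YZXY has expectation 0.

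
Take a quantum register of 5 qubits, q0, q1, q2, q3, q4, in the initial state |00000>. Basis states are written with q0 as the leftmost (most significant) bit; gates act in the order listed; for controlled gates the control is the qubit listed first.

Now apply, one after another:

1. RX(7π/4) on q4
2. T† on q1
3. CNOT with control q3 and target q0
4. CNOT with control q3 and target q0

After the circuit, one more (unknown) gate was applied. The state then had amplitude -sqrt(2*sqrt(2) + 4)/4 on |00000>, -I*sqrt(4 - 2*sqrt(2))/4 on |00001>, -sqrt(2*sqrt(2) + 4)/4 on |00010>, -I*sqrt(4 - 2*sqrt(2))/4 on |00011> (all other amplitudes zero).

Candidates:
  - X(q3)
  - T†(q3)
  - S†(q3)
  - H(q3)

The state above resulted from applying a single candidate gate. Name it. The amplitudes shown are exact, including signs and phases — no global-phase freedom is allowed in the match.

It was H(q3) that produced the state shown. Key observation: gates 3-4 undo each other exactly, leaving only the rest of the circuit to track.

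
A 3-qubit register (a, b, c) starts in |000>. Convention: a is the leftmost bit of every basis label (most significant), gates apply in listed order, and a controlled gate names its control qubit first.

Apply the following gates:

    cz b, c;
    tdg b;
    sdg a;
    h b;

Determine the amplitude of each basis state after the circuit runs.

The resulting statevector has amplitude sqrt(2)/2 on |000>, sqrt(2)/2 on |010>, and 0 on every other basis state.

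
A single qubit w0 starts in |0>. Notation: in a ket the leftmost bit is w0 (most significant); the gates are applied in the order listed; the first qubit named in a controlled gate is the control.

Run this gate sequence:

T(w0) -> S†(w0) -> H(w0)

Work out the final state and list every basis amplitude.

After the circuit, the state carries amplitude sqrt(2)/2 on |0>, sqrt(2)/2 on |1>.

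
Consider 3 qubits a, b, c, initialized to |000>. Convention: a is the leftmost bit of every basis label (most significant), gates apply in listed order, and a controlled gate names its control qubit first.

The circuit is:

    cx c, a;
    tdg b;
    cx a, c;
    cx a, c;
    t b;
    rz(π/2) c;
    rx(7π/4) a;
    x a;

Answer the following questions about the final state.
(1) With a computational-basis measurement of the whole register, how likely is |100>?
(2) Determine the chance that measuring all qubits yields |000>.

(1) A full measurement returns |100> with probability sqrt(2)/4 + 1/2. Key observation: gates 2-5 undo each other exactly, leaving only the rest of the circuit to track.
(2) A full measurement returns |000> with probability 1/2 - sqrt(2)/4.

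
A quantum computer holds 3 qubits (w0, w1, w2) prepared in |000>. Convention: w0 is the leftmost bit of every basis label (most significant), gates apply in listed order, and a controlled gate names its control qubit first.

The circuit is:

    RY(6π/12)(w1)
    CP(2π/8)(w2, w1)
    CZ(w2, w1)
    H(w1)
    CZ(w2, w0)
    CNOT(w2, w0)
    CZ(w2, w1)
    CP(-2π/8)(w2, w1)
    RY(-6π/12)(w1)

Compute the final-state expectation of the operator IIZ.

In the final state, IIZ has expectation 1.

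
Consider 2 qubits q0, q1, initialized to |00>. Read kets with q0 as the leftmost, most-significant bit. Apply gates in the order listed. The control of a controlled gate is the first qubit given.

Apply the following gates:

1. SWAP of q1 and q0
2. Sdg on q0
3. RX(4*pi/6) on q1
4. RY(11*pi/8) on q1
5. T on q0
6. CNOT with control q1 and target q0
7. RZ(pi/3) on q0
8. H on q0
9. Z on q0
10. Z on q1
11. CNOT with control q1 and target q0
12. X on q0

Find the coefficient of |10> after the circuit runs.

The final state's coefficient on |10> equals -sqrt(2)*exp(-I*pi/6)*cos(5*pi/16)/4 + sqrt(6)*I*exp(-I*pi/6)*sin(5*pi/16)/4.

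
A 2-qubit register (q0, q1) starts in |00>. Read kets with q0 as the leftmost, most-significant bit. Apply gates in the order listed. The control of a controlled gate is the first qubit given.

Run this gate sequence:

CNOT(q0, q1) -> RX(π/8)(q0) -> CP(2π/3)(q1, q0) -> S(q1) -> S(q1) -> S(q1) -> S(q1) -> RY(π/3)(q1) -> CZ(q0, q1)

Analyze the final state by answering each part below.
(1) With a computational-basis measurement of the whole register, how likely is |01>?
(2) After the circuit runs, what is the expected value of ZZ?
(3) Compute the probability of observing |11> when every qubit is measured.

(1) The probability of measuring |01> is cos(pi/16)**2/4. Key observation: steps 4-7 multiply out to the identity, so the circuit reduces to the remaining gates.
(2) In the final state, ZZ has expectation sqrt(sqrt(2) + 2)/4.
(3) The probability of measuring |11> is sin(pi/16)**2/4.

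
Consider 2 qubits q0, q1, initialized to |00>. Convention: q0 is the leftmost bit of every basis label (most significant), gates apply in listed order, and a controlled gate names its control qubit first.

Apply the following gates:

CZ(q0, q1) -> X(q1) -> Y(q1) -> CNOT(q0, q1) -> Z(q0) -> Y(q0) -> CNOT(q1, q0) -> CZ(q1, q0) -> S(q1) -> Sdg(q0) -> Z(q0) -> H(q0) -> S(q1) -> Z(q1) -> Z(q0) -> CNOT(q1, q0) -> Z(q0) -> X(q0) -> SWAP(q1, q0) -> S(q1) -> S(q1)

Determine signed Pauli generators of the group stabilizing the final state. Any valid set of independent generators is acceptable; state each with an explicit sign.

The stabilizer group can be generated by +IX, +ZI, among other valid generating sets.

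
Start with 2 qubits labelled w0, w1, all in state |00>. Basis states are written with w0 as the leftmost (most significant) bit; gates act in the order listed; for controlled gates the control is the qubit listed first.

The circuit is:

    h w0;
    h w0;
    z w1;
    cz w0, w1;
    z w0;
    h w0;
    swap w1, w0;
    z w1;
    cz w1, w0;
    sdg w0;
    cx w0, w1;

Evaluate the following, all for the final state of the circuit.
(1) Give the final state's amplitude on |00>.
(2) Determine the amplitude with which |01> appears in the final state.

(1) The amplitude on |00> is sqrt(2)/2. Key observation: gates 1-2 undo each other exactly, leaving only the rest of the circuit to track.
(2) The amplitude on |01> is -sqrt(2)/2.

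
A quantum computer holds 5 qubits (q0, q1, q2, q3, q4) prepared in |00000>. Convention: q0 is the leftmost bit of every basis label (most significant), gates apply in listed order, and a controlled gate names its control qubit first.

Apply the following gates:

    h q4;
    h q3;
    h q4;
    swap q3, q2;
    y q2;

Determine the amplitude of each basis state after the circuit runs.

After the circuit, the state carries amplitude -sqrt(2)*I/2 on |00000>, sqrt(2)*I/2 on |00100>, and 0 on every other basis state.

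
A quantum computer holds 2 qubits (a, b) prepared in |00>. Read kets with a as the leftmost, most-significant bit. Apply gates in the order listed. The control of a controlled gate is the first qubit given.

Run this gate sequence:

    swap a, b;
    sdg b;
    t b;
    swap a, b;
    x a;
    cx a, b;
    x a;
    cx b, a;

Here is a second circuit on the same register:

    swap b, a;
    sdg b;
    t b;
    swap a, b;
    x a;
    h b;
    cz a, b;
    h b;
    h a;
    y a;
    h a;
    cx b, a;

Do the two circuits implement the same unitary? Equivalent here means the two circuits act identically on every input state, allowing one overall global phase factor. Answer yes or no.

No: there is an input state on which the two circuits produce genuinely different outputs (not merely differing by a phase).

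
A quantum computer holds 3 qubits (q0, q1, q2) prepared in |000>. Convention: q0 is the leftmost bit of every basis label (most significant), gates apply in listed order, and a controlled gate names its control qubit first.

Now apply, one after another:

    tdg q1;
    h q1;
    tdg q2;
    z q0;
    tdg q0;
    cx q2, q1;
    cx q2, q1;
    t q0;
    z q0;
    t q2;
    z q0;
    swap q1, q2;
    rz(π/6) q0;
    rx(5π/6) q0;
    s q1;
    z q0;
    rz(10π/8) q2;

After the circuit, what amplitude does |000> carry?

|000> carries amplitude (1 - sqrt(3))*exp(7*I*pi/24)/4 in the final state. Key observation: the block from step 3 through step 10 cancels to the identity and can be dropped.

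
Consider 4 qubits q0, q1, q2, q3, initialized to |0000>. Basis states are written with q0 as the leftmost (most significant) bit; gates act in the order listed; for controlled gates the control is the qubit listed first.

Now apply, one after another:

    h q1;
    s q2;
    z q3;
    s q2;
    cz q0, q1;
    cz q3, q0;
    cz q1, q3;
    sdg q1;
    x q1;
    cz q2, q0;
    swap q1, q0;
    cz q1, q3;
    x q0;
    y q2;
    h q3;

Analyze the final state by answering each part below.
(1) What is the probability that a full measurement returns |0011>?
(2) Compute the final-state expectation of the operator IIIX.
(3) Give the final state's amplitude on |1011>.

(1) A full measurement returns |0011> with probability 1/4.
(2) In the final state, IIIX has expectation 1.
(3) The amplitude on |1011> is 1/2.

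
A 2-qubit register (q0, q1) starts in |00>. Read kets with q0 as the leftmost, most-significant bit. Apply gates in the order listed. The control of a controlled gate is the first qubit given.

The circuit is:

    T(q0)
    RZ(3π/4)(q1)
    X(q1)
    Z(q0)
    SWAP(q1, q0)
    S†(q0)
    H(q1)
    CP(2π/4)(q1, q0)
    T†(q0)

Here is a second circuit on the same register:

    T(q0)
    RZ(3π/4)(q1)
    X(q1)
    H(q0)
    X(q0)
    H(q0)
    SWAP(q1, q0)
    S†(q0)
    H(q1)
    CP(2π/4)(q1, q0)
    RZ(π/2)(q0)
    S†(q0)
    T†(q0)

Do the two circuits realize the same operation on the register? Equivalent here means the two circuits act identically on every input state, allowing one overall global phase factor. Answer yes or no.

Yes — the two circuits implement the same unitary up to a global phase.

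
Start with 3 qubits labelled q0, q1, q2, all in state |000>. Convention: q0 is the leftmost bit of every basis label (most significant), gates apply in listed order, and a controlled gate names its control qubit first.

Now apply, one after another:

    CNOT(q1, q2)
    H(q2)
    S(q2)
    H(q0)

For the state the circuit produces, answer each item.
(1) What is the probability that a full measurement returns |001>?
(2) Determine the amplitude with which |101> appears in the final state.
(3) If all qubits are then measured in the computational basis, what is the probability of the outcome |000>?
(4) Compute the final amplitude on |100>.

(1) Outcome |001> occurs with probability 1/4.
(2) |101> carries amplitude I/2 in the final state.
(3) Outcome |000> occurs with probability 1/4.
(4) The final state's coefficient on |100> equals 1/2.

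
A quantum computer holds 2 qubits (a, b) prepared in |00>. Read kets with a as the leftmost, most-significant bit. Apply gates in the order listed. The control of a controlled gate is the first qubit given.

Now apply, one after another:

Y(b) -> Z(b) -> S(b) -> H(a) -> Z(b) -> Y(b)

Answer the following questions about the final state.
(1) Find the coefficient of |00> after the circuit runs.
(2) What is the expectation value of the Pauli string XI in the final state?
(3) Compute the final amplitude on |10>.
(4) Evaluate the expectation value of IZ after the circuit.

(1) The amplitude on |00> is sqrt(2)*I/2.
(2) In the final state, XI has expectation 1.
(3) |10> carries amplitude sqrt(2)*I/2 in the final state.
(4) The expectation value of IZ is 1.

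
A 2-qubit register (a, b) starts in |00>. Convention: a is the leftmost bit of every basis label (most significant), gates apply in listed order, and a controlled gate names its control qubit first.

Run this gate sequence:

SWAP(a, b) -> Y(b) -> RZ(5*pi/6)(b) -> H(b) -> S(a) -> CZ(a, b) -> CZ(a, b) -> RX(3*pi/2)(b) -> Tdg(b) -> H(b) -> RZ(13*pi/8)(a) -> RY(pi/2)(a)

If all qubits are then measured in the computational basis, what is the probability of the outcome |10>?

The probability of measuring |10> is 1/4 - sqrt(2)/8.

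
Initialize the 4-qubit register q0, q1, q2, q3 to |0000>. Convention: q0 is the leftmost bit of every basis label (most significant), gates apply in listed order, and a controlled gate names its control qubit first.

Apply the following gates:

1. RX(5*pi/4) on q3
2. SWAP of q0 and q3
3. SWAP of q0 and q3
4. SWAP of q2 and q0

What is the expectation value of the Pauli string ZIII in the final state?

In the final state, ZIII has expectation 1. Key observation: gates 2-3 undo each other exactly, leaving only the rest of the circuit to track.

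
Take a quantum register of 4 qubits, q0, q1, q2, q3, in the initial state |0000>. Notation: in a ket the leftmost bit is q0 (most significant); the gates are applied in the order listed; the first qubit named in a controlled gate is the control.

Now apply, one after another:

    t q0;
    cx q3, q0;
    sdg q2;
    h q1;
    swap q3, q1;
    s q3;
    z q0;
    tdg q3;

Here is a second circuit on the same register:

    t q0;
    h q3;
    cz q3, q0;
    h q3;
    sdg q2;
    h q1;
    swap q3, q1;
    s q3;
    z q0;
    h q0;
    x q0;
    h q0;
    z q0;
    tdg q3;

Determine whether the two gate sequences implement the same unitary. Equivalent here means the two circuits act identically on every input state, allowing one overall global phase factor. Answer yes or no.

No, they are not equivalent — no single phase factor reconciles the two unitaries.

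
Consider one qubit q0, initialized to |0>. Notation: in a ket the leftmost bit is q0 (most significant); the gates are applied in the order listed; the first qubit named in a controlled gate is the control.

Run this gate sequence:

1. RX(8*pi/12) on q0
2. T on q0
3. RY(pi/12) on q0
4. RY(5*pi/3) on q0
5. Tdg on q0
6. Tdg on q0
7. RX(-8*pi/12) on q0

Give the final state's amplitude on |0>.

The amplitude on |0> is -sqrt(sqrt(2) + 2)/8 + sqrt(6 - 3*sqrt(2))/8 + sqrt(6 - 3*sqrt(2))*exp(3*I*pi/4)/8 + 3*sqrt(sqrt(2) + 2)*exp(3*I*pi/4)/8.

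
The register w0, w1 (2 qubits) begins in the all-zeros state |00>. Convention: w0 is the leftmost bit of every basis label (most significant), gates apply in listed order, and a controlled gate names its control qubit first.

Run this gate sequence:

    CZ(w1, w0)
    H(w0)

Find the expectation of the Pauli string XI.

The expectation value of XI is 1.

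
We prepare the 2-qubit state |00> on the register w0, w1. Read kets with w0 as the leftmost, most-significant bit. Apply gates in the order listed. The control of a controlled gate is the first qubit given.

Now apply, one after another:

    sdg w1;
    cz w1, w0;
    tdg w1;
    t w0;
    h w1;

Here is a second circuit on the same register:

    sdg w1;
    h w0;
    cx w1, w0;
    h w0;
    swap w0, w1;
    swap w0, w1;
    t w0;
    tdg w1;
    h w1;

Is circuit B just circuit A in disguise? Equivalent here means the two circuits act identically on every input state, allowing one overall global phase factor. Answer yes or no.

Yes — the two circuits implement the same unitary up to a global phase.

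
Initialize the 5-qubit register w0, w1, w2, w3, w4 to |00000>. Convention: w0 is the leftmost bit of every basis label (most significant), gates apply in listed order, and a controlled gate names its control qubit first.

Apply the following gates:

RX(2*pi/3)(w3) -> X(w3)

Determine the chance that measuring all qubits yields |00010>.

A full measurement returns |00010> with probability 1/4.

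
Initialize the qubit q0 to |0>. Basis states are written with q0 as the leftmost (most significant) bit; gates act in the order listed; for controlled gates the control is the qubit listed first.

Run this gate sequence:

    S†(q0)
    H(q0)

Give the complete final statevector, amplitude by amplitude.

After the circuit, the state carries amplitude sqrt(2)/2 on |0>, sqrt(2)/2 on |1>.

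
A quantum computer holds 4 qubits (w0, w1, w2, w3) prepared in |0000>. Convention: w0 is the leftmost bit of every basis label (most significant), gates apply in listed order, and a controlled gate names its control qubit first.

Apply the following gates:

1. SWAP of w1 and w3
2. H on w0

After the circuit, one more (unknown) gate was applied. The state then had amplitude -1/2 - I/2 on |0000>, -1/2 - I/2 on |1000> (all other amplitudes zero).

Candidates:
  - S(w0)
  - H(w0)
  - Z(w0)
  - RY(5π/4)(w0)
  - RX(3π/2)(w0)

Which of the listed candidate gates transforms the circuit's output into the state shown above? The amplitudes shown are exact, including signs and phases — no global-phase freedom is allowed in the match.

It was RX(3π/2)(w0) that produced the state shown.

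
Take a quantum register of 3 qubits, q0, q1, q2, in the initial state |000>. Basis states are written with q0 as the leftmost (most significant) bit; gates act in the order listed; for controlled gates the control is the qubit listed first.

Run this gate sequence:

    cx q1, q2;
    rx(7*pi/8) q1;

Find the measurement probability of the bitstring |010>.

The probability of measuring |010> is sin(7*pi/16)**2.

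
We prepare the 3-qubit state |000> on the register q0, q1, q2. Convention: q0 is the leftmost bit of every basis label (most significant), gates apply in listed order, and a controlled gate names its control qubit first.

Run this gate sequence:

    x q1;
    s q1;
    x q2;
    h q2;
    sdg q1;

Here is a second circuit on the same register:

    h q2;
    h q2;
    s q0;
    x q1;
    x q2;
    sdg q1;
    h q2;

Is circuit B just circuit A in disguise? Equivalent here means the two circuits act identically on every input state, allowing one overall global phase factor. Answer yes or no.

No: there is an input state on which the two circuits produce genuinely different outputs (not merely differing by a phase).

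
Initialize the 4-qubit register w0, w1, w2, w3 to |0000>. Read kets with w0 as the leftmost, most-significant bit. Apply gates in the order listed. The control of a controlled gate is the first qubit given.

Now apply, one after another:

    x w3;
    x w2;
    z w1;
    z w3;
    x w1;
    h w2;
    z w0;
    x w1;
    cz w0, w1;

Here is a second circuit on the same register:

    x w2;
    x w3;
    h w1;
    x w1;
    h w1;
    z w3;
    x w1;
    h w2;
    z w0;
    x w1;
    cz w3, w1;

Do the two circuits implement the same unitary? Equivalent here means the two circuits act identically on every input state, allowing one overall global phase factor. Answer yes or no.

No — the two circuits implement different unitaries, even allowing a global phase.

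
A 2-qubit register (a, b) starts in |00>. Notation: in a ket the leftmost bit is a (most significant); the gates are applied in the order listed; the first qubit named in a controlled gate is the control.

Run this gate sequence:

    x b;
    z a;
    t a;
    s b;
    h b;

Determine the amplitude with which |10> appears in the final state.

The amplitude on |10> is 0.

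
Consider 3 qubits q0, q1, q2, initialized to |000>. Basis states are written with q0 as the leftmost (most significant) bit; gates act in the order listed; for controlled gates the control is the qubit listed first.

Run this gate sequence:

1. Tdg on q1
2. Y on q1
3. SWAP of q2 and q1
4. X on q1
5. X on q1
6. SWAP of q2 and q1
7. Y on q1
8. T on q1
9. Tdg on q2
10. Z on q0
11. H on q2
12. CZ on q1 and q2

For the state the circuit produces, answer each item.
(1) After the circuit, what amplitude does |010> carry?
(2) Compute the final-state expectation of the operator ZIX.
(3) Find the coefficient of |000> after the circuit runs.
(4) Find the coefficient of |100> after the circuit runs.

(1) |010> carries amplitude 0 in the final state.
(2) In the final state, ZIX has expectation 1.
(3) |000> carries amplitude sqrt(2)/2 in the final state.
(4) |100> carries amplitude 0 in the final state.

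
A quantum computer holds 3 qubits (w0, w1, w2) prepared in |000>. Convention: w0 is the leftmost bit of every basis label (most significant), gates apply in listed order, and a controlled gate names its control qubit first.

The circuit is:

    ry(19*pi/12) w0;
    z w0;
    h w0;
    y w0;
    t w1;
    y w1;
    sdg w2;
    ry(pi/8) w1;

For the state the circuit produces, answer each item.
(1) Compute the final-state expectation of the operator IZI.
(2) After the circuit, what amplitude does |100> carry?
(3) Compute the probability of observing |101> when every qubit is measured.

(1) The expectation value of IZI is -sqrt(sqrt(2) + 2)/2.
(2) |100> carries amplitude -sqrt(6)*sqrt(sqrt(2)/4 + 1/2)*sin(pi/16)/4 - sqrt(2)*sqrt(sqrt(2)/4 + 1/2)*sin(pi/16)/4 - sqrt(6)*sqrt(1/2 - sqrt(2)/4)*sin(pi/16)/4 + sqrt(2)*sqrt(1/2 - sqrt(2)/4)*sin(pi/16)/4 in the final state.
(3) The probability of measuring |101> is 0.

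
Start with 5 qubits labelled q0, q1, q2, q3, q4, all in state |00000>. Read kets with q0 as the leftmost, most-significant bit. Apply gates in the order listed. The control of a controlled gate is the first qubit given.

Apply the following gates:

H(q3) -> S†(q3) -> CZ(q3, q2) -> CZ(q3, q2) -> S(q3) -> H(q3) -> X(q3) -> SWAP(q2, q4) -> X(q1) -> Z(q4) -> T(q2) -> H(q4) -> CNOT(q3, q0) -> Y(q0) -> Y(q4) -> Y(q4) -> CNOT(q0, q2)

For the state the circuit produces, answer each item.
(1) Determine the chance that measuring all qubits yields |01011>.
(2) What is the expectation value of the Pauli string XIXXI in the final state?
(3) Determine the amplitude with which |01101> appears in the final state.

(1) Outcome |01011> occurs with probability 1/2. Key observation: gates 1-6 undo each other exactly, leaving only the rest of the circuit to track.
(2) The observable XIXXI averages to 0.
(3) The amplitude on |01101> is 0.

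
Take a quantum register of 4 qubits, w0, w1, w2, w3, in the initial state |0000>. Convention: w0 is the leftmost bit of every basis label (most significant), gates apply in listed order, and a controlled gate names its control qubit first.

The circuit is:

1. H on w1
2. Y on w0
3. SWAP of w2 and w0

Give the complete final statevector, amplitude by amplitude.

The resulting statevector has amplitude sqrt(2)*I/2 on |0010>, sqrt(2)*I/2 on |0110>, and 0 on every other basis state.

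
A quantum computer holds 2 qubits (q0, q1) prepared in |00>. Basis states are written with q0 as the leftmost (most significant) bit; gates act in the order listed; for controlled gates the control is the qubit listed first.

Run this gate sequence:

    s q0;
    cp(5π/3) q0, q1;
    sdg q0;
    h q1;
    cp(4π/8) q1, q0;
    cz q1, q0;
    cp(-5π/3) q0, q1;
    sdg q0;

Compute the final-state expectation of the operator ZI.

The observable ZI averages to 1.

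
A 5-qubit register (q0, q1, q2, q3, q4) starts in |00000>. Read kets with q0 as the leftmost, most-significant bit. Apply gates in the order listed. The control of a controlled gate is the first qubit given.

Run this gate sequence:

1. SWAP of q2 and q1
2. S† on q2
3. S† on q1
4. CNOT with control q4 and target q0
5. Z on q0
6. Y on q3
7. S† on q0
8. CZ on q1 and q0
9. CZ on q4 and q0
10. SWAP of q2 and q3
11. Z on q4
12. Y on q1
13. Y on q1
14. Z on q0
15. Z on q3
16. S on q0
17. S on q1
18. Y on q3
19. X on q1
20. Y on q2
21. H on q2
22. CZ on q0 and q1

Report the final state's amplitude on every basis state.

The resulting statevector has amplitude sqrt(2)*I/2 on |01010>, sqrt(2)*I/2 on |01110>, and 0 on every other basis state.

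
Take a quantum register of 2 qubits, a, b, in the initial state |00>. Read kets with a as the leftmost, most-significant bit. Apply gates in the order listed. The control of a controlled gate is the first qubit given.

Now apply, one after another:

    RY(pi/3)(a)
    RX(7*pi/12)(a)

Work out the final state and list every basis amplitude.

After the circuit, the state carries amplitude -sqrt(6 - 3*sqrt(2))/8 + 3*sqrt(sqrt(2) + 2)/8 - I*sqrt(sqrt(2) + 2)/8 - I*sqrt(6 - 3*sqrt(2))/8 on |00>, 0 on |01>, (1 - I)*(sqrt(3*sqrt(2) + 6) + (1 - 2*I)*sqrt(2 - sqrt(2)))/8 on |10>, 0 on |11>.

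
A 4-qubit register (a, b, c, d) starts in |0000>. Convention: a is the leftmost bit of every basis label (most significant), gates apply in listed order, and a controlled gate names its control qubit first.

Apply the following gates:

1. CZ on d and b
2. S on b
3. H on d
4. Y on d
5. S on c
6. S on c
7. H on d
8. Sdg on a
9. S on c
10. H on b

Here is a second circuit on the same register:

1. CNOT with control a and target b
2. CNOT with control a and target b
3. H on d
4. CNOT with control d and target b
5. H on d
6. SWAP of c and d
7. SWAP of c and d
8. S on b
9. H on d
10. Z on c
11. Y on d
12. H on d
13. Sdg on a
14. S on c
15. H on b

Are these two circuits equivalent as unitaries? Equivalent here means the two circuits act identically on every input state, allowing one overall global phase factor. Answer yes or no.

No, they are not equivalent — no single phase factor reconciles the two unitaries.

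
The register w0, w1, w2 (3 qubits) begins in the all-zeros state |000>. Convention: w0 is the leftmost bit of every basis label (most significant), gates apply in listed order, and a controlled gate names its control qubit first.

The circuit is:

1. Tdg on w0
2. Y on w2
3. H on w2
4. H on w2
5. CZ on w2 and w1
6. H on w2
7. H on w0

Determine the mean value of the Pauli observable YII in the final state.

The expectation value of YII is 0.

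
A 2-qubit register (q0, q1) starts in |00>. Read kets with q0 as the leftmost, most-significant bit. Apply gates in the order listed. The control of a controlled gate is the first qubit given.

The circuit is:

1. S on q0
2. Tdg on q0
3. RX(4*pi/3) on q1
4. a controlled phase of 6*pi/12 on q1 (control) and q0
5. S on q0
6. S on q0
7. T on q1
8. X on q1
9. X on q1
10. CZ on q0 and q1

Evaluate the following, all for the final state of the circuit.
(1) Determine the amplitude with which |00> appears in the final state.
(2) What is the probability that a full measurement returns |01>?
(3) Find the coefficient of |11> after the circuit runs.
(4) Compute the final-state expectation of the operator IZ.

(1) |00> carries amplitude -1/2 in the final state. Key observation: steps 8-9 multiply out to the identity, so the circuit reduces to the remaining gates.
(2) Outcome |01> occurs with probability 3/4.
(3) The amplitude on |11> is 0.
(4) The observable IZ averages to -1/2.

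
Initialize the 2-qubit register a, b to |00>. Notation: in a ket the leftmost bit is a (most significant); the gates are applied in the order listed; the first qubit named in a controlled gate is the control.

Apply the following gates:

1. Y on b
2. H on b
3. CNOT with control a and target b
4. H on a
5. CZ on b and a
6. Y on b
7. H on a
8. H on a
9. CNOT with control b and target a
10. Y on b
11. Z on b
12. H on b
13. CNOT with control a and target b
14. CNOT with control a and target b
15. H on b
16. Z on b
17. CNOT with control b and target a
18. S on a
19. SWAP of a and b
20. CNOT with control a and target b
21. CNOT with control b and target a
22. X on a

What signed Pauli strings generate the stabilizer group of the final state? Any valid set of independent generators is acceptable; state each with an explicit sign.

The final state is stabilized by the group generated by +YZ, -ZX; other independent generating sets are equally valid.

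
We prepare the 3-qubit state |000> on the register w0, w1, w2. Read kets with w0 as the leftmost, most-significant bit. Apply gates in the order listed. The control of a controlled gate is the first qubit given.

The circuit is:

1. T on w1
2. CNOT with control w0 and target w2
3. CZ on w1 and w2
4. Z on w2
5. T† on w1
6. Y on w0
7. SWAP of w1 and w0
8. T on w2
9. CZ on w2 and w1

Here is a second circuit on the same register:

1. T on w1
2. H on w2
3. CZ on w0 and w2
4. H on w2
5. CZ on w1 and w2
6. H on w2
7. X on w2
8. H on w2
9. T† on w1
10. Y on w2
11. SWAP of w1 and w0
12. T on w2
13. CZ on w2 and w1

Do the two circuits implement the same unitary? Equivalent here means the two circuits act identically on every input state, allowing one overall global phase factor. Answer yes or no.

No: there is an input state on which the two circuits produce genuinely different outputs (not merely differing by a phase).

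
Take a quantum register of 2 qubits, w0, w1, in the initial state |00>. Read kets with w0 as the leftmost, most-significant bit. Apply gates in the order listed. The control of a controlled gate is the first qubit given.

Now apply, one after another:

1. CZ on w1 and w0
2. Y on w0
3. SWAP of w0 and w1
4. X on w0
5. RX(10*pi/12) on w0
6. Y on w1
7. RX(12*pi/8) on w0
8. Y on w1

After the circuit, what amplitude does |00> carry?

The final state's coefficient on |00> equals 0.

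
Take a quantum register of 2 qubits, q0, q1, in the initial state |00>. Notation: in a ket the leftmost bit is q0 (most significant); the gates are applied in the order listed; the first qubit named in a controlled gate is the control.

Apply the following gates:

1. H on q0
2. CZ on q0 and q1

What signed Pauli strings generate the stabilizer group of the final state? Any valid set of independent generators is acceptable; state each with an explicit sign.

The stabilizer group can be generated by +XI, +IZ, among other valid generating sets.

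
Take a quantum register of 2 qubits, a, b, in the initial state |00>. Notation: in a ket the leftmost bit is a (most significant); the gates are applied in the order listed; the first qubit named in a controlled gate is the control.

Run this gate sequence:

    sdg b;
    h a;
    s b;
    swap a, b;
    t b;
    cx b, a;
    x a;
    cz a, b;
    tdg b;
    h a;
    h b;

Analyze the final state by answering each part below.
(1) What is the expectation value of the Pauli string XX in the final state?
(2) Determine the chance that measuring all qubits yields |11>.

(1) The expectation value of XX is -1.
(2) The probability of measuring |11> is 1/2.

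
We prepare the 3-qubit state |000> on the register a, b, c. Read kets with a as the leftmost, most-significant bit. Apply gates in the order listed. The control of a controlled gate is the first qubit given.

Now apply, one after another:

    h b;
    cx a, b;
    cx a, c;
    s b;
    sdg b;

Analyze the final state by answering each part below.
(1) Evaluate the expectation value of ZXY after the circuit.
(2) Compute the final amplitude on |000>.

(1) The observable ZXY averages to 0. Key observation: the block from step 4 through step 5 cancels to the identity and can be dropped.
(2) The amplitude on |000> is sqrt(2)/2.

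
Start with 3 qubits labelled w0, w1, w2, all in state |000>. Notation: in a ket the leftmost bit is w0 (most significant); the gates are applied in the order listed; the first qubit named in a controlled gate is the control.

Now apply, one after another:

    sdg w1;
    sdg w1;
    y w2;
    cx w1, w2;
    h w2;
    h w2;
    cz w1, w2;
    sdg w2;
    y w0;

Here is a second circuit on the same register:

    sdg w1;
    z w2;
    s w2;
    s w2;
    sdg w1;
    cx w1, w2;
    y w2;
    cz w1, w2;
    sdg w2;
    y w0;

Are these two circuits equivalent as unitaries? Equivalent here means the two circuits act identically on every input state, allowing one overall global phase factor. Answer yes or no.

No — the two circuits implement different unitaries, even allowing a global phase.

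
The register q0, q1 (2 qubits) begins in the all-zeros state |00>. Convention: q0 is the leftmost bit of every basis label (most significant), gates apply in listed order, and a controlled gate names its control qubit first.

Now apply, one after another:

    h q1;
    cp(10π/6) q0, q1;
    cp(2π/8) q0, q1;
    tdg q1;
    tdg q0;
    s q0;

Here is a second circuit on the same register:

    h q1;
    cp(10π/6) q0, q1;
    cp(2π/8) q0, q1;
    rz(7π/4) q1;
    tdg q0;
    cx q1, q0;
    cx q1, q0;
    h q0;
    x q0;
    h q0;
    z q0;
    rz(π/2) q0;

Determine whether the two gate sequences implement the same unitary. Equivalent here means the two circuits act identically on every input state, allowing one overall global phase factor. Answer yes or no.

Yes: on every input state the two circuits agree up to one overall phase factor.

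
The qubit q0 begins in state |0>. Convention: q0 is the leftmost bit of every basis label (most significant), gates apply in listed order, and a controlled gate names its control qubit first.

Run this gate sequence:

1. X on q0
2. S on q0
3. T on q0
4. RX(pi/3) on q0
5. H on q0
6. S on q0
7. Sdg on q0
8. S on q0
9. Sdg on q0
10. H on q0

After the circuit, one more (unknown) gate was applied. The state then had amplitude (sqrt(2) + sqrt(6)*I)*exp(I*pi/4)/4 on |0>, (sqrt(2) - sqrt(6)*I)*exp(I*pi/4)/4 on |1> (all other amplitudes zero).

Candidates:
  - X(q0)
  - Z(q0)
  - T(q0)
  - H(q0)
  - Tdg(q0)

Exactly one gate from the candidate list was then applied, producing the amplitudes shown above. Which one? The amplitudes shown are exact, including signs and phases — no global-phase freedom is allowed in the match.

The applied gate was H(q0). Key observation: the block from step 5 through step 10 cancels to the identity and can be dropped.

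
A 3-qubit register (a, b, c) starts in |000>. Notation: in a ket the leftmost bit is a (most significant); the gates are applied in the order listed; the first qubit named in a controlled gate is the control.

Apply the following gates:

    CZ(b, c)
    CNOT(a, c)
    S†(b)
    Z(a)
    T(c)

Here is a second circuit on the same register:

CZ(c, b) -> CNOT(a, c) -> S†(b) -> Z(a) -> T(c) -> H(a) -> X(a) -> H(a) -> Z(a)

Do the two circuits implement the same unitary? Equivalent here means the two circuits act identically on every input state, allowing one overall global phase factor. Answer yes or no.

Yes: on every input state the two circuits agree up to one overall phase factor.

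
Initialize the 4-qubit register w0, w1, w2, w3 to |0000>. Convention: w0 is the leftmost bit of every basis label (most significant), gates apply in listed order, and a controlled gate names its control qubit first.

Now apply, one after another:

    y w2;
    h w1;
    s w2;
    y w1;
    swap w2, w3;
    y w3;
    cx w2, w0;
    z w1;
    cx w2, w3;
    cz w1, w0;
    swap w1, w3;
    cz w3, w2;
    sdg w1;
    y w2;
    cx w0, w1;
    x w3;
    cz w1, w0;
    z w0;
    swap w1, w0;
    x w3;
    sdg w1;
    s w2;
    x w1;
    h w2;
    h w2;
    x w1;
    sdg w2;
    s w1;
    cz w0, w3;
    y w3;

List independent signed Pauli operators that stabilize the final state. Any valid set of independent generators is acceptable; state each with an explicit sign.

The stabilizer group can be generated by -IIIX, +ZIII, +IZII, -IIZI, among other valid generating sets. Key observation: the block from step 21 through step 28 cancels to the identity and can be dropped.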